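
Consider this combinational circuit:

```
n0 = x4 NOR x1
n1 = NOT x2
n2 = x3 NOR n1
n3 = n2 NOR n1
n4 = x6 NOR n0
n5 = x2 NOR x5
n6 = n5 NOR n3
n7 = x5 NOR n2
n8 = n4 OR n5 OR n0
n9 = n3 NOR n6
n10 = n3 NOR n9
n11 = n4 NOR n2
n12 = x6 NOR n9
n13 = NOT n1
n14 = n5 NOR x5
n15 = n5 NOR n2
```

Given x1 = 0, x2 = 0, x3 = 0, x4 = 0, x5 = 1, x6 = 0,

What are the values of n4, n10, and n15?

n0 = x4 NOR x1 = 0 NOR 0 = 1
n1 = NOT x2 = NOT 0 = 1
n2 = x3 NOR n1 = 0 NOR 1 = 0
n3 = n2 NOR n1 = 0 NOR 1 = 0
n4 = x6 NOR n0 = 0 NOR 1 = 0
n5 = x2 NOR x5 = 0 NOR 1 = 0
n6 = n5 NOR n3 = 0 NOR 0 = 1
n9 = n3 NOR n6 = 0 NOR 1 = 0
n10 = n3 NOR n9 = 0 NOR 0 = 1
n15 = n5 NOR n2 = 0 NOR 0 = 1

n4 = 0  n10 = 1  n15 = 1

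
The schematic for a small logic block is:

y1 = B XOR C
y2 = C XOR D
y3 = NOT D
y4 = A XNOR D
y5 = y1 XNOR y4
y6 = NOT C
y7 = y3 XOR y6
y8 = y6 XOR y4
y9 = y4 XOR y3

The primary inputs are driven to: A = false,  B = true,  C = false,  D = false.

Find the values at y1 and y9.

y1 = true, y9 = false

y1 = B XOR C = true XOR false = true
y3 = NOT D = NOT false = true
y4 = A XNOR D = false XNOR false = true
y9 = y4 XOR y3 = true XOR true = false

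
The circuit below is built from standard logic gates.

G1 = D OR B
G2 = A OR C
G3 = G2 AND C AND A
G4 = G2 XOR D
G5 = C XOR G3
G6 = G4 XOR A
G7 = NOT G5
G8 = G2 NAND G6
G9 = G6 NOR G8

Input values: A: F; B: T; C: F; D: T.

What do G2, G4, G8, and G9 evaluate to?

G2 = F  G4 = T  G8 = T  G9 = F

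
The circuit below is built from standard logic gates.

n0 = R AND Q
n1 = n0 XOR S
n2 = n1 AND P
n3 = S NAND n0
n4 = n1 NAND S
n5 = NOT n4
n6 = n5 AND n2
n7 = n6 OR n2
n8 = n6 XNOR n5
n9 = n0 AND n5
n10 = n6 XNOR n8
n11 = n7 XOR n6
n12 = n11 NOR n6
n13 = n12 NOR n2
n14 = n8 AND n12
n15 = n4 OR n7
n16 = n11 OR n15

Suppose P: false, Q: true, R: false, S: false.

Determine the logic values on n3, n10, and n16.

n0 = R AND Q = false AND true = false
n1 = n0 XOR S = false XOR false = false
n2 = n1 AND P = false AND false = false
n3 = S NAND n0 = false NAND false = true
n4 = n1 NAND S = false NAND false = true
n5 = NOT n4 = NOT true = false
n6 = n5 AND n2 = false AND false = false
n7 = n6 OR n2 = false OR false = false
n8 = n6 XNOR n5 = false XNOR false = true
n10 = n6 XNOR n8 = false XNOR true = false
n11 = n7 XOR n6 = false XOR false = false
n15 = n4 OR n7 = true OR false = true
n16 = n11 OR n15 = false OR true = true

n3 = true; n10 = false; n16 = true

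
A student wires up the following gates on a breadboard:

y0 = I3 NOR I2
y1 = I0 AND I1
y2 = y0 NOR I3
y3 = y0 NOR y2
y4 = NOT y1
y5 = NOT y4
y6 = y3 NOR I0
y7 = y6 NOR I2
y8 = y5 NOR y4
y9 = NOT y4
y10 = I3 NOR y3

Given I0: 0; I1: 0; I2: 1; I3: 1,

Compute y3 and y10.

y0 = I3 NOR I2 = 1 NOR 1 = 0
y2 = y0 NOR I3 = 0 NOR 1 = 0
y3 = y0 NOR y2 = 0 NOR 0 = 1
y10 = I3 NOR y3 = 1 NOR 1 = 0

y3 = 1, y10 = 0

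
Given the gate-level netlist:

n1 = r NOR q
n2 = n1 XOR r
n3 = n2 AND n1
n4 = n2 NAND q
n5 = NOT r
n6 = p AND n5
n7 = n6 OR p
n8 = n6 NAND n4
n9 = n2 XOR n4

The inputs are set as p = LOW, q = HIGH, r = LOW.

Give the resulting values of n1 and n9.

n1 = LOW  n9 = HIGH

n1 = r NOR q = LOW NOR HIGH = LOW
n2 = n1 XOR r = LOW XOR LOW = LOW
n4 = n2 NAND q = LOW NAND HIGH = HIGH
n9 = n2 XOR n4 = LOW XOR HIGH = HIGH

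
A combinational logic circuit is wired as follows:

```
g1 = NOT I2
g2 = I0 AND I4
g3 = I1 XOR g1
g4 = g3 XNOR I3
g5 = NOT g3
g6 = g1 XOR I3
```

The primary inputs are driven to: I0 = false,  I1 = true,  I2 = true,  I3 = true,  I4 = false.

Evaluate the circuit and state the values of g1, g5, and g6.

g1 = false, g5 = false, g6 = true

g1 = NOT I2 = NOT true = false
g3 = I1 XOR g1 = true XOR false = true
g5 = NOT g3 = NOT true = false
g6 = g1 XOR I3 = false XOR true = true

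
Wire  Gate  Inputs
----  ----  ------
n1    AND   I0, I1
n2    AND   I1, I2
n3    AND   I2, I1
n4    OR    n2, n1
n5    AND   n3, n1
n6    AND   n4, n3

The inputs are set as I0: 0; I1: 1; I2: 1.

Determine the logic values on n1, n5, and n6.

n1 = 0, n5 = 0, n6 = 1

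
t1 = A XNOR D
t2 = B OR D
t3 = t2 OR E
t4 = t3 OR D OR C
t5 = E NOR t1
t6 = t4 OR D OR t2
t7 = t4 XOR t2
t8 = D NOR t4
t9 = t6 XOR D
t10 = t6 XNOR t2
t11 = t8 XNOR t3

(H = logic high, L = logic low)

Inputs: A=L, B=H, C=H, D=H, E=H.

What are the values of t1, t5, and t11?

t1 = A XNOR D = L XNOR H = L
t2 = B OR D = H OR H = H
t3 = t2 OR E = H OR H = H
t4 = t3 OR D OR C = H OR H OR H = H
t5 = E NOR t1 = H NOR L = L
t8 = D NOR t4 = H NOR H = L
t11 = t8 XNOR t3 = L XNOR H = L

t1 = L  t5 = L  t11 = L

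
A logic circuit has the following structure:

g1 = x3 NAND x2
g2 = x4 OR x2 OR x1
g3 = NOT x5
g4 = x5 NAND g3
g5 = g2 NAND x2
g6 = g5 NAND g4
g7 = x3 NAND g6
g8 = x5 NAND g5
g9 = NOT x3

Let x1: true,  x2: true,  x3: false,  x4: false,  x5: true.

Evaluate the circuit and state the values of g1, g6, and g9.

g1 = true; g6 = true; g9 = true

g1 = x3 NAND x2 = false NAND true = true
g2 = x4 OR x2 OR x1 = false OR true OR true = true
g3 = NOT x5 = NOT true = false
g4 = x5 NAND g3 = true NAND false = true
g5 = g2 NAND x2 = true NAND true = false
g6 = g5 NAND g4 = false NAND true = true
g9 = NOT x3 = NOT false = true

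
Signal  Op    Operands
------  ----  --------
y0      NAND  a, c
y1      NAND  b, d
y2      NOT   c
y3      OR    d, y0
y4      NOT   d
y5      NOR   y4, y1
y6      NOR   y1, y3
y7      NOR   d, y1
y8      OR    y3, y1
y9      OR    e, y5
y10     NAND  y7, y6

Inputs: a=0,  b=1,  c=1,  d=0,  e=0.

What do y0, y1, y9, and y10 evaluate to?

y0 = a NAND c = 0 NAND 1 = 1
y1 = b NAND d = 1 NAND 0 = 1
y3 = d OR y0 = 0 OR 1 = 1
y4 = NOT d = NOT 0 = 1
y5 = y4 NOR y1 = 1 NOR 1 = 0
y6 = y1 NOR y3 = 1 NOR 1 = 0
y7 = d NOR y1 = 0 NOR 1 = 0
y9 = e OR y5 = 0 OR 0 = 0
y10 = y7 NAND y6 = 0 NAND 0 = 1

y0 = 1, y1 = 1, y9 = 0, y10 = 1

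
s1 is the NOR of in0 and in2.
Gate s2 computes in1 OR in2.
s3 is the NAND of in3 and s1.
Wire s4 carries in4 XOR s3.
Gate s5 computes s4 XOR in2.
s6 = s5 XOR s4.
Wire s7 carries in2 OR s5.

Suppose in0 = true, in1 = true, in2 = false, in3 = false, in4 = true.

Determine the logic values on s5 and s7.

s1 = in0 NOR in2 = true NOR false = false
s3 = in3 NAND s1 = false NAND false = true
s4 = in4 XOR s3 = true XOR true = false
s5 = s4 XOR in2 = false XOR false = false
s7 = in2 OR s5 = false OR false = false

s5 = false  s7 = false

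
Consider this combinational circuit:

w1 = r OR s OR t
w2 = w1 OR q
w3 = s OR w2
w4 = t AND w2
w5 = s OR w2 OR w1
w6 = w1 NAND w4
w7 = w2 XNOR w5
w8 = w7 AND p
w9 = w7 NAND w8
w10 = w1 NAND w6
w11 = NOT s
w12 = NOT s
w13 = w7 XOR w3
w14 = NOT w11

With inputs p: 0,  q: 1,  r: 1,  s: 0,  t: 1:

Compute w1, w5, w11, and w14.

w1 = r OR s OR t = 1 OR 0 OR 1 = 1
w2 = w1 OR q = 1 OR 1 = 1
w5 = s OR w2 OR w1 = 0 OR 1 OR 1 = 1
w11 = NOT s = NOT 0 = 1
w14 = NOT w11 = NOT 1 = 0

w1 = 1, w5 = 1, w11 = 1, w14 = 0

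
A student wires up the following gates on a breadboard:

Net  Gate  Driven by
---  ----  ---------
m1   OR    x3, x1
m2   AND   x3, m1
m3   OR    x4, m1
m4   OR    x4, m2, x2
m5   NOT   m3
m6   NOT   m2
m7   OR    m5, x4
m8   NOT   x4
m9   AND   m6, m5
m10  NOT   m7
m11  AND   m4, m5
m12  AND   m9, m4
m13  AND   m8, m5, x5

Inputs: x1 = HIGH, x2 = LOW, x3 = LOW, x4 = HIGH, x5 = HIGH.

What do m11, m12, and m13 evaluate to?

m11 = LOW, m12 = LOW, m13 = LOW

m1 = x3 OR x1 = LOW OR HIGH = HIGH
m2 = x3 AND m1 = LOW AND HIGH = LOW
m3 = x4 OR m1 = HIGH OR HIGH = HIGH
m4 = x4 OR m2 OR x2 = HIGH OR LOW OR LOW = HIGH
m5 = NOT m3 = NOT HIGH = LOW
m6 = NOT m2 = NOT LOW = HIGH
m8 = NOT x4 = NOT HIGH = LOW
m9 = m6 AND m5 = HIGH AND LOW = LOW
m11 = m4 AND m5 = HIGH AND LOW = LOW
m12 = m9 AND m4 = LOW AND HIGH = LOW
m13 = m8 AND m5 AND x5 = LOW AND LOW AND HIGH = LOW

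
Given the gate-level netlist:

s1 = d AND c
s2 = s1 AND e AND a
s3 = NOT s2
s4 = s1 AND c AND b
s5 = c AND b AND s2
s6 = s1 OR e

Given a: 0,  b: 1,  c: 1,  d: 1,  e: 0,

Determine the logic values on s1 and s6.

s1 = d AND c = 1 AND 1 = 1
s6 = s1 OR e = 1 OR 0 = 1

s1 = 1, s6 = 1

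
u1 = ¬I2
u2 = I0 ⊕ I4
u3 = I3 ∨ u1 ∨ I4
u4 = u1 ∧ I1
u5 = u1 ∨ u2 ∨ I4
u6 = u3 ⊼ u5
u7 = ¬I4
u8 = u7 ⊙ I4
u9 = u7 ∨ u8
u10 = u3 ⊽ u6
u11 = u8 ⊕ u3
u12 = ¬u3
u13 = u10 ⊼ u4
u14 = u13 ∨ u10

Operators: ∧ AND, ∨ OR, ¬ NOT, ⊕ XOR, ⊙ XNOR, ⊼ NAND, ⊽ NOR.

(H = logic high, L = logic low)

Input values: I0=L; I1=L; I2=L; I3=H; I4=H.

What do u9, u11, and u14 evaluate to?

u9 = L  u11 = H  u14 = H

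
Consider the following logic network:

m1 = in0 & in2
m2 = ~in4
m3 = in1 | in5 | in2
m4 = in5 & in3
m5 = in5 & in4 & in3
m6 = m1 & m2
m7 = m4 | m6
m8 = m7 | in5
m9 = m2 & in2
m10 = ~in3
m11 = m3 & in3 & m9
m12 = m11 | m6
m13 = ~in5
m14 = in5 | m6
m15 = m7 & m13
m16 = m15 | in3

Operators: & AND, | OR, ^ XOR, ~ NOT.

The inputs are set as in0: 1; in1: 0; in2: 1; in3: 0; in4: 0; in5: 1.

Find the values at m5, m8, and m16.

m5 = 0, m8 = 1, m16 = 0

m1 = in0 AND in2 = 1 AND 1 = 1
m2 = NOT in4 = NOT 0 = 1
m4 = in5 AND in3 = 1 AND 0 = 0
m5 = in5 AND in4 AND in3 = 1 AND 0 AND 0 = 0
m6 = m1 AND m2 = 1 AND 1 = 1
m7 = m4 OR m6 = 0 OR 1 = 1
m8 = m7 OR in5 = 1 OR 1 = 1
m13 = NOT in5 = NOT 1 = 0
m15 = m7 AND m13 = 1 AND 0 = 0
m16 = m15 OR in3 = 0 OR 0 = 0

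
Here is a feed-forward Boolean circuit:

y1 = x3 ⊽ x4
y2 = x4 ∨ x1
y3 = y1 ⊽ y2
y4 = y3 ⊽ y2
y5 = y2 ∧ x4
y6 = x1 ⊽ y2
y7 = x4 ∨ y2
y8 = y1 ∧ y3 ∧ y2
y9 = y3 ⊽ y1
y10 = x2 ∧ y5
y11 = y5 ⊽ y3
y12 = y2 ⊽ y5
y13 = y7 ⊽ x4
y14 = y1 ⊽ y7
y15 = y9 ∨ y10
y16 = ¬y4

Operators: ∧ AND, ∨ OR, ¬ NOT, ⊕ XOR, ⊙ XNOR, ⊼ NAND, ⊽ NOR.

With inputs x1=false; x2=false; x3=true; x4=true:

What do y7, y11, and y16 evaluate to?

y7 = true, y11 = false, y16 = true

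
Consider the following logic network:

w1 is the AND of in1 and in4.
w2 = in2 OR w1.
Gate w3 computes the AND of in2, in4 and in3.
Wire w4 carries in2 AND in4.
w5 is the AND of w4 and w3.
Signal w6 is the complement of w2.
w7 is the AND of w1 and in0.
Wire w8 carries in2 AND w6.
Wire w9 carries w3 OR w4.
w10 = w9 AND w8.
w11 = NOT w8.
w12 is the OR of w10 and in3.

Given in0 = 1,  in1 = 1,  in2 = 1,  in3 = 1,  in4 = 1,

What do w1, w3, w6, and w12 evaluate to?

w1 = in1 AND in4 = 1 AND 1 = 1
w2 = in2 OR w1 = 1 OR 1 = 1
w3 = in2 AND in4 AND in3 = 1 AND 1 AND 1 = 1
w4 = in2 AND in4 = 1 AND 1 = 1
w6 = NOT w2 = NOT 1 = 0
w8 = in2 AND w6 = 1 AND 0 = 0
w9 = w3 OR w4 = 1 OR 1 = 1
w10 = w9 AND w8 = 1 AND 0 = 0
w12 = w10 OR in3 = 0 OR 1 = 1

w1 = 1, w3 = 1, w6 = 0, w12 = 1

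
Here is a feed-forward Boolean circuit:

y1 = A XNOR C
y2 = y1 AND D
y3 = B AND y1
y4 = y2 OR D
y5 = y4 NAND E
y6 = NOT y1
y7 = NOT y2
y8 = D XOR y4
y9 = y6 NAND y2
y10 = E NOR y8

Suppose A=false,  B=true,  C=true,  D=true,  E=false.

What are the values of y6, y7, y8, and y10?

y1 = A XNOR C = false XNOR true = false
y2 = y1 AND D = false AND true = false
y4 = y2 OR D = false OR true = true
y6 = NOT y1 = NOT false = true
y7 = NOT y2 = NOT false = true
y8 = D XOR y4 = true XOR true = false
y10 = E NOR y8 = false NOR false = true

y6 = true, y7 = true, y8 = false, y10 = true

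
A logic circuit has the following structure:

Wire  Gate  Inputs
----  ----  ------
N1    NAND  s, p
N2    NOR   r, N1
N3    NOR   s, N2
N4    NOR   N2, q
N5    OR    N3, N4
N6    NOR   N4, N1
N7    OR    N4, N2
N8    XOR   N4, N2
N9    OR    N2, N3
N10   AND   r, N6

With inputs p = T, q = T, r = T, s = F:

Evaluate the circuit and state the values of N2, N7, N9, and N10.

N2 = F, N7 = F, N9 = T, N10 = F

N1 = s NAND p = F NAND T = T
N2 = r NOR N1 = T NOR T = F
N3 = s NOR N2 = F NOR F = T
N4 = N2 NOR q = F NOR T = F
N6 = N4 NOR N1 = F NOR T = F
N7 = N4 OR N2 = F OR F = F
N9 = N2 OR N3 = F OR T = T
N10 = r AND N6 = T AND F = F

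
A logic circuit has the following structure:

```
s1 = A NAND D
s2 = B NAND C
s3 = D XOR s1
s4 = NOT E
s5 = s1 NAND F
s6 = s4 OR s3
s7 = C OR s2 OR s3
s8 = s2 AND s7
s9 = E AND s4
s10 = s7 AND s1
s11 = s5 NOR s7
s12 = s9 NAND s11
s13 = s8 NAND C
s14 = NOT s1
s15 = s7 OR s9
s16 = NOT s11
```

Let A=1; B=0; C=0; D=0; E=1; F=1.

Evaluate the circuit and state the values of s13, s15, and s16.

s13 = 1; s15 = 1; s16 = 1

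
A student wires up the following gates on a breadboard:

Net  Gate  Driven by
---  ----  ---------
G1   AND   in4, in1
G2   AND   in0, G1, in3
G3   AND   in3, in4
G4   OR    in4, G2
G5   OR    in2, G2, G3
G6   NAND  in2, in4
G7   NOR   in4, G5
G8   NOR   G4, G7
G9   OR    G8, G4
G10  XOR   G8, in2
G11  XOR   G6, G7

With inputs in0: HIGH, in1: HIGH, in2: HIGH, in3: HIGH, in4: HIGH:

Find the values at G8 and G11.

G8 = LOW  G11 = LOW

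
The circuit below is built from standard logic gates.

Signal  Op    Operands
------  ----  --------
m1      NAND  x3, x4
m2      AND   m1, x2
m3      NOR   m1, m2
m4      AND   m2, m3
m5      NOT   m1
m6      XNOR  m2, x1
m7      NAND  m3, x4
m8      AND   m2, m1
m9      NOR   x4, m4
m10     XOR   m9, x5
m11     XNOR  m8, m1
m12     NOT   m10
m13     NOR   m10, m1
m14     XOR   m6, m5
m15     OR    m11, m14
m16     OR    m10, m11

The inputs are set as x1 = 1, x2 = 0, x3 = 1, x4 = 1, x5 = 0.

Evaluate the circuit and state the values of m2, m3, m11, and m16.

m1 = x3 NAND x4 = 1 NAND 1 = 0
m2 = m1 AND x2 = 0 AND 0 = 0
m3 = m1 NOR m2 = 0 NOR 0 = 1
m4 = m2 AND m3 = 0 AND 1 = 0
m8 = m2 AND m1 = 0 AND 0 = 0
m9 = x4 NOR m4 = 1 NOR 0 = 0
m10 = m9 XOR x5 = 0 XOR 0 = 0
m11 = m8 XNOR m1 = 0 XNOR 0 = 1
m16 = m10 OR m11 = 0 OR 1 = 1

m2 = 0  m3 = 1  m11 = 1  m16 = 1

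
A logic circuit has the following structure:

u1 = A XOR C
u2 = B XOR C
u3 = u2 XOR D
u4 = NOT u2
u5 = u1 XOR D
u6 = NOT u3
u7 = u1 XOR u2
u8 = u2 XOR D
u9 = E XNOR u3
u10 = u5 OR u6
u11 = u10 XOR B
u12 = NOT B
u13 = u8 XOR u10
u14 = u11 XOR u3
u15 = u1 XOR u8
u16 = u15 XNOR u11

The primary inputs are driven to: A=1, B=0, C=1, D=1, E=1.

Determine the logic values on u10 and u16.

u1 = A XOR C = 1 XOR 1 = 0
u2 = B XOR C = 0 XOR 1 = 1
u3 = u2 XOR D = 1 XOR 1 = 0
u5 = u1 XOR D = 0 XOR 1 = 1
u6 = NOT u3 = NOT 0 = 1
u8 = u2 XOR D = 1 XOR 1 = 0
u10 = u5 OR u6 = 1 OR 1 = 1
u11 = u10 XOR B = 1 XOR 0 = 1
u15 = u1 XOR u8 = 0 XOR 0 = 0
u16 = u15 XNOR u11 = 0 XNOR 1 = 0

u10 = 1; u16 = 0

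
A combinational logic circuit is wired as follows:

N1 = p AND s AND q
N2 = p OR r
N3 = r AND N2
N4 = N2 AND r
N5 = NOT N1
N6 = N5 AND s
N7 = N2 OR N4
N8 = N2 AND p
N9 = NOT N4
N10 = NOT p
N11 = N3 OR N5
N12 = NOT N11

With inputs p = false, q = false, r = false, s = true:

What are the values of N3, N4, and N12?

N3 = false, N4 = false, N12 = false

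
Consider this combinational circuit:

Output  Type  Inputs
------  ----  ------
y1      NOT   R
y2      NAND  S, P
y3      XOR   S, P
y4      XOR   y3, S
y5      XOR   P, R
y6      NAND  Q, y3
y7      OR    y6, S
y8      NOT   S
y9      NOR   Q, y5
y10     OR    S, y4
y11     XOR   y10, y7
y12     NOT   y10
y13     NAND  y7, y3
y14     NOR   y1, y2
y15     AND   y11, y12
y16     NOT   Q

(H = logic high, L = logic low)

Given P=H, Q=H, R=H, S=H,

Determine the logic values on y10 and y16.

y10 = H, y16 = L

y3 = S XOR P = H XOR H = L
y4 = y3 XOR S = L XOR H = H
y10 = S OR y4 = H OR H = H
y16 = NOT Q = NOT H = L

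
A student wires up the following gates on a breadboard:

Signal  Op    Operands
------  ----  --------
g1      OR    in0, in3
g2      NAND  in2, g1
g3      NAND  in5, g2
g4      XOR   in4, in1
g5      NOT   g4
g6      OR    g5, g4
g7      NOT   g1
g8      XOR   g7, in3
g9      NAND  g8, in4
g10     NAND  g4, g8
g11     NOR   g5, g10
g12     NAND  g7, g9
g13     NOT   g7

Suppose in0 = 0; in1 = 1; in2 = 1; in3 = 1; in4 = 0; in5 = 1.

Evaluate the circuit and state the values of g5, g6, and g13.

g1 = in0 OR in3 = 0 OR 1 = 1
g4 = in4 XOR in1 = 0 XOR 1 = 1
g5 = NOT g4 = NOT 1 = 0
g6 = g5 OR g4 = 0 OR 1 = 1
g7 = NOT g1 = NOT 1 = 0
g13 = NOT g7 = NOT 0 = 1

g5 = 0, g6 = 1, g13 = 1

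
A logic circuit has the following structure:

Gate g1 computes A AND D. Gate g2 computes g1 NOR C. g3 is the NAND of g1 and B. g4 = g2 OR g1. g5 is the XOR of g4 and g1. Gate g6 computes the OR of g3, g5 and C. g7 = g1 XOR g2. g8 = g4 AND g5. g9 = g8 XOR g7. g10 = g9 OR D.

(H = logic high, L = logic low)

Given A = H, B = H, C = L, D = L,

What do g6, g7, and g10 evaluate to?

g1 = A AND D = H AND L = L
g2 = g1 NOR C = L NOR L = H
g3 = g1 NAND B = L NAND H = H
g4 = g2 OR g1 = H OR L = H
g5 = g4 XOR g1 = H XOR L = H
g6 = g3 OR g5 OR C = H OR H OR L = H
g7 = g1 XOR g2 = L XOR H = H
g8 = g4 AND g5 = H AND H = H
g9 = g8 XOR g7 = H XOR H = L
g10 = g9 OR D = L OR L = L

g6 = H, g7 = H, g10 = L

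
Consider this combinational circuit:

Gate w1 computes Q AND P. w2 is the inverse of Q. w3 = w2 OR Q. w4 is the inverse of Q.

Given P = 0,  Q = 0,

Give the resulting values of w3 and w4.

w2 = NOT Q = NOT 0 = 1
w3 = w2 OR Q = 1 OR 0 = 1
w4 = NOT Q = NOT 0 = 1

w3 = 1, w4 = 1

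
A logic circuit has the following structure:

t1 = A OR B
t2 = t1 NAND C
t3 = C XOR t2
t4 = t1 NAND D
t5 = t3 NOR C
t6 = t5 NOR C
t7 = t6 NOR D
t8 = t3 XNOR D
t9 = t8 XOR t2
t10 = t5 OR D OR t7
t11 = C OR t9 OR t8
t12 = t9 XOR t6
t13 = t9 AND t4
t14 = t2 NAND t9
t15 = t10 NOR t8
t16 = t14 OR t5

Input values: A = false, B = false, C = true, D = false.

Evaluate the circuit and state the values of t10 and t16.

t10 = true; t16 = true

t1 = A OR B = false OR false = false
t2 = t1 NAND C = false NAND true = true
t3 = C XOR t2 = true XOR true = false
t5 = t3 NOR C = false NOR true = false
t6 = t5 NOR C = false NOR true = false
t7 = t6 NOR D = false NOR false = true
t8 = t3 XNOR D = false XNOR false = true
t9 = t8 XOR t2 = true XOR true = false
t10 = t5 OR D OR t7 = false OR false OR true = true
t14 = t2 NAND t9 = true NAND false = true
t16 = t14 OR t5 = true OR false = true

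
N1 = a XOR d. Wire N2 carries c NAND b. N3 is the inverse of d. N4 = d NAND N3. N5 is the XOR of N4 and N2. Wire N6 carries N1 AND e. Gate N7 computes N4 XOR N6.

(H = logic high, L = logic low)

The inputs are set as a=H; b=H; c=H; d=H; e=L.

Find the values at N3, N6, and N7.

N1 = a XOR d = H XOR H = L
N3 = NOT d = NOT H = L
N4 = d NAND N3 = H NAND L = H
N6 = N1 AND e = L AND L = L
N7 = N4 XOR N6 = H XOR L = H

N3 = L, N6 = L, N7 = H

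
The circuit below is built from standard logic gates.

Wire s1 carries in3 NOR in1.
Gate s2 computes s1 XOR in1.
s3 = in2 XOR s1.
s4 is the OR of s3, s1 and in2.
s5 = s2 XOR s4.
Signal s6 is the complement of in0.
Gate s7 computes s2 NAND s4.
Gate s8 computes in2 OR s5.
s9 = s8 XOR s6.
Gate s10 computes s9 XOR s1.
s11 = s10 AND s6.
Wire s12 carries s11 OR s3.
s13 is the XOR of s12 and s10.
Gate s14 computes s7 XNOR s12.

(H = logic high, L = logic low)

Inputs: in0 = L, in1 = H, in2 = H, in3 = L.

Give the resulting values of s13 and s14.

s13 = H; s14 = L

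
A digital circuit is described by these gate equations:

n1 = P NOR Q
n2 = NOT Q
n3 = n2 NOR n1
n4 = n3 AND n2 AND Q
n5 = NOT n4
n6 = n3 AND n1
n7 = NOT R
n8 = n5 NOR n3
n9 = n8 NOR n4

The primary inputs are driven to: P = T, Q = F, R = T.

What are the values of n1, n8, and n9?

n1 = F; n8 = F; n9 = T

n1 = P NOR Q = T NOR F = F
n2 = NOT Q = NOT F = T
n3 = n2 NOR n1 = T NOR F = F
n4 = n3 AND n2 AND Q = F AND T AND F = F
n5 = NOT n4 = NOT F = T
n8 = n5 NOR n3 = T NOR F = F
n9 = n8 NOR n4 = F NOR F = T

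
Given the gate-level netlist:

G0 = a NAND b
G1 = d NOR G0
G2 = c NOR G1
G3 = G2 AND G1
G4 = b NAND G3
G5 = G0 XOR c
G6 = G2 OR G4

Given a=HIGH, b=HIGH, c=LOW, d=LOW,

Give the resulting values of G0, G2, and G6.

G0 = a NAND b = HIGH NAND HIGH = LOW
G1 = d NOR G0 = LOW NOR LOW = HIGH
G2 = c NOR G1 = LOW NOR HIGH = LOW
G3 = G2 AND G1 = LOW AND HIGH = LOW
G4 = b NAND G3 = HIGH NAND LOW = HIGH
G6 = G2 OR G4 = LOW OR HIGH = HIGH

G0 = LOW, G2 = LOW, G6 = HIGH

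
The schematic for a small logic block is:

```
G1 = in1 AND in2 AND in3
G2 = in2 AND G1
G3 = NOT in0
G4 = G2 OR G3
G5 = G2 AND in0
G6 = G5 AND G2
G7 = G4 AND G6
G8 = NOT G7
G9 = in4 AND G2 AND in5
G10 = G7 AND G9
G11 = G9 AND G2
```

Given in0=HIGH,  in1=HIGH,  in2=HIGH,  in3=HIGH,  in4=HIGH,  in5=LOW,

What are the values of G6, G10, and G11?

G1 = in1 AND in2 AND in3 = HIGH AND HIGH AND HIGH = HIGH
G2 = in2 AND G1 = HIGH AND HIGH = HIGH
G3 = NOT in0 = NOT HIGH = LOW
G4 = G2 OR G3 = HIGH OR LOW = HIGH
G5 = G2 AND in0 = HIGH AND HIGH = HIGH
G6 = G5 AND G2 = HIGH AND HIGH = HIGH
G7 = G4 AND G6 = HIGH AND HIGH = HIGH
G9 = in4 AND G2 AND in5 = HIGH AND HIGH AND LOW = LOW
G10 = G7 AND G9 = HIGH AND LOW = LOW
G11 = G9 AND G2 = LOW AND HIGH = LOW

G6 = HIGH, G10 = LOW, G11 = LOW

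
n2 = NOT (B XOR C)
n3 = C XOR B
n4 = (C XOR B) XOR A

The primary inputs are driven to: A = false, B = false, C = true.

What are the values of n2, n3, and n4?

n2 = NOT (false XOR true) = false
n3 = true XOR false = true
n4 = (true XOR false) XOR false = true

n2 = false  n3 = true  n4 = true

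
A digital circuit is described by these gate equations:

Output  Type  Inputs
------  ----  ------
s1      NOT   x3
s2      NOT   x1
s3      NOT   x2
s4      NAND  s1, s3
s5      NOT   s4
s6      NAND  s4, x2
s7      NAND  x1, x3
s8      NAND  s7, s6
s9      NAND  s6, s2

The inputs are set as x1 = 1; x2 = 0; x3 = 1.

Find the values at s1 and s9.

s1 = 0  s9 = 1

s1 = NOT x3 = NOT 1 = 0
s2 = NOT x1 = NOT 1 = 0
s3 = NOT x2 = NOT 0 = 1
s4 = s1 NAND s3 = 0 NAND 1 = 1
s6 = s4 NAND x2 = 1 NAND 0 = 1
s9 = s6 NAND s2 = 1 NAND 0 = 1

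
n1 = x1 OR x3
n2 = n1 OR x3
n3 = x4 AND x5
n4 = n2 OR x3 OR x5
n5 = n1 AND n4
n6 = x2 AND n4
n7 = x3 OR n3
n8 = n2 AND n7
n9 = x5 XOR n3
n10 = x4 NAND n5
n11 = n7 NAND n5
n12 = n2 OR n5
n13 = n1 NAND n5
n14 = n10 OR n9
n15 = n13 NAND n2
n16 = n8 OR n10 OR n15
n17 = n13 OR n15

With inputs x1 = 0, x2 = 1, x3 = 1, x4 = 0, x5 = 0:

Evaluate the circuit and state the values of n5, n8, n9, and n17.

n5 = 1, n8 = 1, n9 = 0, n17 = 1

n1 = x1 OR x3 = 0 OR 1 = 1
n2 = n1 OR x3 = 1 OR 1 = 1
n3 = x4 AND x5 = 0 AND 0 = 0
n4 = n2 OR x3 OR x5 = 1 OR 1 OR 0 = 1
n5 = n1 AND n4 = 1 AND 1 = 1
n7 = x3 OR n3 = 1 OR 0 = 1
n8 = n2 AND n7 = 1 AND 1 = 1
n9 = x5 XOR n3 = 0 XOR 0 = 0
n13 = n1 NAND n5 = 1 NAND 1 = 0
n15 = n13 NAND n2 = 0 NAND 1 = 1
n17 = n13 OR n15 = 0 OR 1 = 1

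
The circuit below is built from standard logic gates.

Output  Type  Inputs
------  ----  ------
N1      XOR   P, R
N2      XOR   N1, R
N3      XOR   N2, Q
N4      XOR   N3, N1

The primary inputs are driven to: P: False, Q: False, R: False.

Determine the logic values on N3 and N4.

N1 = P XOR R = False XOR False = False
N2 = N1 XOR R = False XOR False = False
N3 = N2 XOR Q = False XOR False = False
N4 = N3 XOR N1 = False XOR False = False

N3 = False, N4 = False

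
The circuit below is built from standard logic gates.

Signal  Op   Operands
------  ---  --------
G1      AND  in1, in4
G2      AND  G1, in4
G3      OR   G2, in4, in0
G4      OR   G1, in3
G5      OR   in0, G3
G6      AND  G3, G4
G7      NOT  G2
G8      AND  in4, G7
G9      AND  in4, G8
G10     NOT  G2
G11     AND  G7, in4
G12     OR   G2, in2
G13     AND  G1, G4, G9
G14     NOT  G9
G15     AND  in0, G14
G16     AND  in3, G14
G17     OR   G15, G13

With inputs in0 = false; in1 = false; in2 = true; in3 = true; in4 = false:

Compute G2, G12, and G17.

G1 = in1 AND in4 = false AND false = false
G2 = G1 AND in4 = false AND false = false
G4 = G1 OR in3 = false OR true = true
G7 = NOT G2 = NOT false = true
G8 = in4 AND G7 = false AND true = false
G9 = in4 AND G8 = false AND false = false
G12 = G2 OR in2 = false OR true = true
G13 = G1 AND G4 AND G9 = false AND true AND false = false
G14 = NOT G9 = NOT false = true
G15 = in0 AND G14 = false AND true = false
G17 = G15 OR G13 = false OR false = false

G2 = false, G12 = true, G17 = false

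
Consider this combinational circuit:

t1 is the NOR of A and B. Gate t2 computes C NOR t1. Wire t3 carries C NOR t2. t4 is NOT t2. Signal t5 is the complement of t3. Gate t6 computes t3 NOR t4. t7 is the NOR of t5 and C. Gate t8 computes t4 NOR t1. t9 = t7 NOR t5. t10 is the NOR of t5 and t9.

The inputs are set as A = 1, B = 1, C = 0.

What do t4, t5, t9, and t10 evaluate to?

t1 = A NOR B = 1 NOR 1 = 0
t2 = C NOR t1 = 0 NOR 0 = 1
t3 = C NOR t2 = 0 NOR 1 = 0
t4 = NOT t2 = NOT 1 = 0
t5 = NOT t3 = NOT 0 = 1
t7 = t5 NOR C = 1 NOR 0 = 0
t9 = t7 NOR t5 = 0 NOR 1 = 0
t10 = t5 NOR t9 = 1 NOR 0 = 0

t4 = 0, t5 = 1, t9 = 0, t10 = 0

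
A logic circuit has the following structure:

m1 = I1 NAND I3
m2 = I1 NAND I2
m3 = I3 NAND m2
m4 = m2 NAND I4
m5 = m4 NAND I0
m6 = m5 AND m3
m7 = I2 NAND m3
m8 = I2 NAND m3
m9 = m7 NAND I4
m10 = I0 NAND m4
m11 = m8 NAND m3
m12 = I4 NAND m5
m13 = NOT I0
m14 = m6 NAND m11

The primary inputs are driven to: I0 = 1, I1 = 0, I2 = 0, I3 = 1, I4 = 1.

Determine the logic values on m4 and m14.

m4 = 0, m14 = 1

m2 = I1 NAND I2 = 0 NAND 0 = 1
m3 = I3 NAND m2 = 1 NAND 1 = 0
m4 = m2 NAND I4 = 1 NAND 1 = 0
m5 = m4 NAND I0 = 0 NAND 1 = 1
m6 = m5 AND m3 = 1 AND 0 = 0
m8 = I2 NAND m3 = 0 NAND 0 = 1
m11 = m8 NAND m3 = 1 NAND 0 = 1
m14 = m6 NAND m11 = 0 NAND 1 = 1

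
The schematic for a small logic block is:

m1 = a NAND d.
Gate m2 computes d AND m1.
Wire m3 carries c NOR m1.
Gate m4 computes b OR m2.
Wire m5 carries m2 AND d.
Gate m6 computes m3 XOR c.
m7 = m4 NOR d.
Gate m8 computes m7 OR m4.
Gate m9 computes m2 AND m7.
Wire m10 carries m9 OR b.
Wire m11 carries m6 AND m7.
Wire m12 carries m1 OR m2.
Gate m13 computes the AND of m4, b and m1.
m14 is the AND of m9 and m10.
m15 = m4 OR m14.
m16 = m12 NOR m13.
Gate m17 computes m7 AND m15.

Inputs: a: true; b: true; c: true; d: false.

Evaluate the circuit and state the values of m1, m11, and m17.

m1 = a NAND d = true NAND false = true
m2 = d AND m1 = false AND true = false
m3 = c NOR m1 = true NOR true = false
m4 = b OR m2 = true OR false = true
m6 = m3 XOR c = false XOR true = true
m7 = m4 NOR d = true NOR false = false
m9 = m2 AND m7 = false AND false = false
m10 = m9 OR b = false OR true = true
m11 = m6 AND m7 = true AND false = false
m14 = m9 AND m10 = false AND true = false
m15 = m4 OR m14 = true OR false = true
m17 = m7 AND m15 = false AND true = false

m1 = true, m11 = false, m17 = false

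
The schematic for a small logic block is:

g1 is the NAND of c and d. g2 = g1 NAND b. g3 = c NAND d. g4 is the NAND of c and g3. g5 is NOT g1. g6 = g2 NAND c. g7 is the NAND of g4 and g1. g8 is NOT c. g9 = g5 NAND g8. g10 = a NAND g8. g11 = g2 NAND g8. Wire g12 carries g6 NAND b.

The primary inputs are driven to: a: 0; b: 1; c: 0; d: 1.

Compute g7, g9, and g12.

g1 = c NAND d = 0 NAND 1 = 1
g2 = g1 NAND b = 1 NAND 1 = 0
g3 = c NAND d = 0 NAND 1 = 1
g4 = c NAND g3 = 0 NAND 1 = 1
g5 = NOT g1 = NOT 1 = 0
g6 = g2 NAND c = 0 NAND 0 = 1
g7 = g4 NAND g1 = 1 NAND 1 = 0
g8 = NOT c = NOT 0 = 1
g9 = g5 NAND g8 = 0 NAND 1 = 1
g12 = g6 NAND b = 1 NAND 1 = 0

g7 = 0, g9 = 1, g12 = 0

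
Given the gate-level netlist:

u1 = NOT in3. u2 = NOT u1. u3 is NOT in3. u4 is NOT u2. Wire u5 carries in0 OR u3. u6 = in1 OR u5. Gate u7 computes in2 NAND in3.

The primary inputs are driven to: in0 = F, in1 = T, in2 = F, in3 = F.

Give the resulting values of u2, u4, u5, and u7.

u1 = NOT in3 = NOT F = T
u2 = NOT u1 = NOT T = F
u3 = NOT in3 = NOT F = T
u4 = NOT u2 = NOT F = T
u5 = in0 OR u3 = F OR T = T
u7 = in2 NAND in3 = F NAND F = T

u2 = F; u4 = T; u5 = T; u7 = T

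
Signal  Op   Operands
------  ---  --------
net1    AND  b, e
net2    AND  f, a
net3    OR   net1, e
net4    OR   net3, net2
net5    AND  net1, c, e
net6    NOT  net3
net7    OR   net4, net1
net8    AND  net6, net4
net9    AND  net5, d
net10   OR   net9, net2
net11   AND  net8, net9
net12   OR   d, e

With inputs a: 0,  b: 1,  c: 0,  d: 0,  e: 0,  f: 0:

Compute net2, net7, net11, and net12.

net1 = b AND e = 1 AND 0 = 0
net2 = f AND a = 0 AND 0 = 0
net3 = net1 OR e = 0 OR 0 = 0
net4 = net3 OR net2 = 0 OR 0 = 0
net5 = net1 AND c AND e = 0 AND 0 AND 0 = 0
net6 = NOT net3 = NOT 0 = 1
net7 = net4 OR net1 = 0 OR 0 = 0
net8 = net6 AND net4 = 1 AND 0 = 0
net9 = net5 AND d = 0 AND 0 = 0
net11 = net8 AND net9 = 0 AND 0 = 0
net12 = d OR e = 0 OR 0 = 0

net2 = 0, net7 = 0, net11 = 0, net12 = 0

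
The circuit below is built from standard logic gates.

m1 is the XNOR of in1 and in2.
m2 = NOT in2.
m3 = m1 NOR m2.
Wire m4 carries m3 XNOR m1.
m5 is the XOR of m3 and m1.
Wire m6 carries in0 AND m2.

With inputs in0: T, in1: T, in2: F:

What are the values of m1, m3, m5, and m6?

m1 = F  m3 = F  m5 = F  m6 = T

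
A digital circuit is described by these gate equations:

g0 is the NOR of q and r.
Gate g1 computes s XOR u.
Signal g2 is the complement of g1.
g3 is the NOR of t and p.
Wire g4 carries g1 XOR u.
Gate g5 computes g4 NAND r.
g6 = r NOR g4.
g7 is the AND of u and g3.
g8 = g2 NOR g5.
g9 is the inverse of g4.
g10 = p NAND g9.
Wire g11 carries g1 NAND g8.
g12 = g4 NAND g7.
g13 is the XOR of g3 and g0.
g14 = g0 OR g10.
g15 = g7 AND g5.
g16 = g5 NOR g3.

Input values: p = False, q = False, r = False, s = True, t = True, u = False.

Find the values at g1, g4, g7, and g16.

g1 = True; g4 = True; g7 = False; g16 = False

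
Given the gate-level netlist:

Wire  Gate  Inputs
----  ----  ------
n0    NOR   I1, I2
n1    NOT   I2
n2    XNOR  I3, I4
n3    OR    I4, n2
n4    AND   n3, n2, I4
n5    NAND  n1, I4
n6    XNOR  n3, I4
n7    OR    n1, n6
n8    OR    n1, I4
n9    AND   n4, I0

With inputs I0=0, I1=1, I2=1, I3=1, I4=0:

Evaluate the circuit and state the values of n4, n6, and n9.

n4 = 0  n6 = 1  n9 = 0

n2 = I3 XNOR I4 = 1 XNOR 0 = 0
n3 = I4 OR n2 = 0 OR 0 = 0
n4 = n3 AND n2 AND I4 = 0 AND 0 AND 0 = 0
n6 = n3 XNOR I4 = 0 XNOR 0 = 1
n9 = n4 AND I0 = 0 AND 0 = 0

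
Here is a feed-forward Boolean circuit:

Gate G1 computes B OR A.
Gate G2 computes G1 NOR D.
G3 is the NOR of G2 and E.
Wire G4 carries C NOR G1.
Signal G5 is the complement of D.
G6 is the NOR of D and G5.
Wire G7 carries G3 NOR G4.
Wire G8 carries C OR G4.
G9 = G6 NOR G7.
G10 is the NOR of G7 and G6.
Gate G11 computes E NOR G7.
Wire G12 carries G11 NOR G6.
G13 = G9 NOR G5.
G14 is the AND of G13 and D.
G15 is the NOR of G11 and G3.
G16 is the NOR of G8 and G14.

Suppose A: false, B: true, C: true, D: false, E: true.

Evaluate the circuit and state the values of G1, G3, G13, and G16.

G1 = true, G3 = false, G13 = false, G16 = false

G1 = B OR A = true OR false = true
G2 = G1 NOR D = true NOR false = false
G3 = G2 NOR E = false NOR true = false
G4 = C NOR G1 = true NOR true = false
G5 = NOT D = NOT false = true
G6 = D NOR G5 = false NOR true = false
G7 = G3 NOR G4 = false NOR false = true
G8 = C OR G4 = true OR false = true
G9 = G6 NOR G7 = false NOR true = false
G13 = G9 NOR G5 = false NOR true = false
G14 = G13 AND D = false AND false = false
G16 = G8 NOR G14 = true NOR false = false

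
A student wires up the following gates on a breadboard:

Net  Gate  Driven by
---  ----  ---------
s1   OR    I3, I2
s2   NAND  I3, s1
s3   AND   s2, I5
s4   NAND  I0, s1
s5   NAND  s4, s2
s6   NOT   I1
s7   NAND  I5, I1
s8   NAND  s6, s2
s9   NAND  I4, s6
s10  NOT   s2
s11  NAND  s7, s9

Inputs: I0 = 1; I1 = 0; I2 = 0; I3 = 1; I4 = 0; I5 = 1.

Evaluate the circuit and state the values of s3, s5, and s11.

s3 = 0, s5 = 1, s11 = 0

s1 = I3 OR I2 = 1 OR 0 = 1
s2 = I3 NAND s1 = 1 NAND 1 = 0
s3 = s2 AND I5 = 0 AND 1 = 0
s4 = I0 NAND s1 = 1 NAND 1 = 0
s5 = s4 NAND s2 = 0 NAND 0 = 1
s6 = NOT I1 = NOT 0 = 1
s7 = I5 NAND I1 = 1 NAND 0 = 1
s9 = I4 NAND s6 = 0 NAND 1 = 1
s11 = s7 NAND s9 = 1 NAND 1 = 0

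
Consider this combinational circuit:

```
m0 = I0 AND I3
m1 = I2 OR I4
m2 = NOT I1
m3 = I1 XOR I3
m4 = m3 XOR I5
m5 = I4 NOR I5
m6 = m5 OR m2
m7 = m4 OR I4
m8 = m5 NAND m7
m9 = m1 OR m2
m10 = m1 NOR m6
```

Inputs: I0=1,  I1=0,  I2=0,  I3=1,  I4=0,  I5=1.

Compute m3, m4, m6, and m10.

m3 = 1  m4 = 0  m6 = 1  m10 = 0

m1 = I2 OR I4 = 0 OR 0 = 0
m2 = NOT I1 = NOT 0 = 1
m3 = I1 XOR I3 = 0 XOR 1 = 1
m4 = m3 XOR I5 = 1 XOR 1 = 0
m5 = I4 NOR I5 = 0 NOR 1 = 0
m6 = m5 OR m2 = 0 OR 1 = 1
m10 = m1 NOR m6 = 0 NOR 1 = 0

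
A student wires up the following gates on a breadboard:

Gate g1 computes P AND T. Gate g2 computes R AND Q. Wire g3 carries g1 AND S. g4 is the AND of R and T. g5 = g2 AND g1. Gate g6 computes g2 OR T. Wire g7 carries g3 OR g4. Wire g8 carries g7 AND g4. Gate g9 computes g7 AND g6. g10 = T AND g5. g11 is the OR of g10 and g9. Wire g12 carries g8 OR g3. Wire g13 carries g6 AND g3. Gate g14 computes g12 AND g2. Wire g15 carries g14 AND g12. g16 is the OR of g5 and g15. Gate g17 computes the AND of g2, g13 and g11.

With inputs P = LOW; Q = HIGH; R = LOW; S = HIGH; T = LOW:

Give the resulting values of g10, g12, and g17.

g10 = LOW  g12 = LOW  g17 = LOW

g1 = P AND T = LOW AND LOW = LOW
g2 = R AND Q = LOW AND HIGH = LOW
g3 = g1 AND S = LOW AND HIGH = LOW
g4 = R AND T = LOW AND LOW = LOW
g5 = g2 AND g1 = LOW AND LOW = LOW
g6 = g2 OR T = LOW OR LOW = LOW
g7 = g3 OR g4 = LOW OR LOW = LOW
g8 = g7 AND g4 = LOW AND LOW = LOW
g9 = g7 AND g6 = LOW AND LOW = LOW
g10 = T AND g5 = LOW AND LOW = LOW
g11 = g10 OR g9 = LOW OR LOW = LOW
g12 = g8 OR g3 = LOW OR LOW = LOW
g13 = g6 AND g3 = LOW AND LOW = LOW
g17 = g2 AND g13 AND g11 = LOW AND LOW AND LOW = LOW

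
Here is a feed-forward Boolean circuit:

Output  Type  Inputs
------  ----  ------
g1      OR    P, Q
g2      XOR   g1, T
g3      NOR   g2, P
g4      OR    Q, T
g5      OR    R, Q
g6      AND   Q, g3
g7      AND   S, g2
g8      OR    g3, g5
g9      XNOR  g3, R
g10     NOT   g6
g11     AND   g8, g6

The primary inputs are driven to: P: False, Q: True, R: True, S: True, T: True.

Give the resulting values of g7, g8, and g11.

g1 = P OR Q = False OR True = True
g2 = g1 XOR T = True XOR True = False
g3 = g2 NOR P = False NOR False = True
g5 = R OR Q = True OR True = True
g6 = Q AND g3 = True AND True = True
g7 = S AND g2 = True AND False = False
g8 = g3 OR g5 = True OR True = True
g11 = g8 AND g6 = True AND True = True

g7 = False; g8 = True; g11 = True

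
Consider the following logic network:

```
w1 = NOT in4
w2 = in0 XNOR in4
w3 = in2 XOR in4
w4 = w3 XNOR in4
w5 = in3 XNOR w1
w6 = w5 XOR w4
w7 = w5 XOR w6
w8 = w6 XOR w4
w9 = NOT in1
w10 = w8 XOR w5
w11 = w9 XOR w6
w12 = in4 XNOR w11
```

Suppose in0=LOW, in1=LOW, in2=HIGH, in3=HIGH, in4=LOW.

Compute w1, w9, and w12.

w1 = HIGH, w9 = HIGH, w12 = HIGH

w1 = NOT in4 = NOT LOW = HIGH
w3 = in2 XOR in4 = HIGH XOR LOW = HIGH
w4 = w3 XNOR in4 = HIGH XNOR LOW = LOW
w5 = in3 XNOR w1 = HIGH XNOR HIGH = HIGH
w6 = w5 XOR w4 = HIGH XOR LOW = HIGH
w9 = NOT in1 = NOT LOW = HIGH
w11 = w9 XOR w6 = HIGH XOR HIGH = LOW
w12 = in4 XNOR w11 = LOW XNOR LOW = HIGH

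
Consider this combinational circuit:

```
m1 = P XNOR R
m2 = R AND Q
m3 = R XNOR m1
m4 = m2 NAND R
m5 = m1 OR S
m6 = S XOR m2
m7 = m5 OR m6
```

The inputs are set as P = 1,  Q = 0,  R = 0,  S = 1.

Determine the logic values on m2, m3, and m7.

m1 = P XNOR R = 1 XNOR 0 = 0
m2 = R AND Q = 0 AND 0 = 0
m3 = R XNOR m1 = 0 XNOR 0 = 1
m5 = m1 OR S = 0 OR 1 = 1
m6 = S XOR m2 = 1 XOR 0 = 1
m7 = m5 OR m6 = 1 OR 1 = 1

m2 = 0; m3 = 1; m7 = 1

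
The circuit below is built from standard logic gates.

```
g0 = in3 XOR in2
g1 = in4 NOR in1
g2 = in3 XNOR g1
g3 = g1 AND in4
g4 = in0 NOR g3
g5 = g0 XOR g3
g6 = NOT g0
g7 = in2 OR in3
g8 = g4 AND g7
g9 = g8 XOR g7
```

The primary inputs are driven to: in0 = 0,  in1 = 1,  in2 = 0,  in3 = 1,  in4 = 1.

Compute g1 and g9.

g1 = in4 NOR in1 = 1 NOR 1 = 0
g3 = g1 AND in4 = 0 AND 1 = 0
g4 = in0 NOR g3 = 0 NOR 0 = 1
g7 = in2 OR in3 = 0 OR 1 = 1
g8 = g4 AND g7 = 1 AND 1 = 1
g9 = g8 XOR g7 = 1 XOR 1 = 0

g1 = 0, g9 = 0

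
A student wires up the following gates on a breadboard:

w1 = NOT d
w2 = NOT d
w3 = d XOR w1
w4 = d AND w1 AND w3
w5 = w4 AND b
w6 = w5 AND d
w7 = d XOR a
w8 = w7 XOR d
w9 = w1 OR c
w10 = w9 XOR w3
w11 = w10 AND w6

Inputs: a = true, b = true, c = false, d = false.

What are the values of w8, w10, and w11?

w8 = true; w10 = false; w11 = false

w1 = NOT d = NOT false = true
w3 = d XOR w1 = false XOR true = true
w4 = d AND w1 AND w3 = false AND true AND true = false
w5 = w4 AND b = false AND true = false
w6 = w5 AND d = false AND false = false
w7 = d XOR a = false XOR true = true
w8 = w7 XOR d = true XOR false = true
w9 = w1 OR c = true OR false = true
w10 = w9 XOR w3 = true XOR true = false
w11 = w10 AND w6 = false AND false = false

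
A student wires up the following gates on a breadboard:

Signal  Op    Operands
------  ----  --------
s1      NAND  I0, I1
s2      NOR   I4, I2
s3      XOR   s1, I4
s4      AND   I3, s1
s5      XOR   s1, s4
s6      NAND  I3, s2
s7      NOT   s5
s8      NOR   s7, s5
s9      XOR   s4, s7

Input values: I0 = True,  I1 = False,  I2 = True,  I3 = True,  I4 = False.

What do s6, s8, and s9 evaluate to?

s6 = True  s8 = False  s9 = False

s1 = I0 NAND I1 = True NAND False = True
s2 = I4 NOR I2 = False NOR True = False
s4 = I3 AND s1 = True AND True = True
s5 = s1 XOR s4 = True XOR True = False
s6 = I3 NAND s2 = True NAND False = True
s7 = NOT s5 = NOT False = True
s8 = s7 NOR s5 = True NOR False = False
s9 = s4 XOR s7 = True XOR True = False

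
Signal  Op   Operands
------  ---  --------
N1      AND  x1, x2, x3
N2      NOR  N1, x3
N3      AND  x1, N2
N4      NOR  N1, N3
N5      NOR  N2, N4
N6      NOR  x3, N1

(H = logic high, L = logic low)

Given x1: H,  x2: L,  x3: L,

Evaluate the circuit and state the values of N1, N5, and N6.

N1 = L, N5 = L, N6 = H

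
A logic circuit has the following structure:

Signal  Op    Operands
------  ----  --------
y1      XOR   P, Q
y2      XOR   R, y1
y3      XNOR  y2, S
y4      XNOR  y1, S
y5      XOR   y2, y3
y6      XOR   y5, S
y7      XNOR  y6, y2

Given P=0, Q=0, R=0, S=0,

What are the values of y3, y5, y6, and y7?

y1 = P XOR Q = 0 XOR 0 = 0
y2 = R XOR y1 = 0 XOR 0 = 0
y3 = y2 XNOR S = 0 XNOR 0 = 1
y5 = y2 XOR y3 = 0 XOR 1 = 1
y6 = y5 XOR S = 1 XOR 0 = 1
y7 = y6 XNOR y2 = 1 XNOR 0 = 0

y3 = 1; y5 = 1; y6 = 1; y7 = 0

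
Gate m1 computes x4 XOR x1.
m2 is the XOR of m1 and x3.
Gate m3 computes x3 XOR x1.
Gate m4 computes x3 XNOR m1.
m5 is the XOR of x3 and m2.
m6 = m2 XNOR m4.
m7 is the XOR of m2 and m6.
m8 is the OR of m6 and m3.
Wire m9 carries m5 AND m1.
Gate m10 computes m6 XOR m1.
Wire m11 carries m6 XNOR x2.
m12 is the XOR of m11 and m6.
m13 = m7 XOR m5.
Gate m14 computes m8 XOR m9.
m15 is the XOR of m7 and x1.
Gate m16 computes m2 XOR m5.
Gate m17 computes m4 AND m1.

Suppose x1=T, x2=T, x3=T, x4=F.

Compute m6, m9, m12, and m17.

m6 = F, m9 = T, m12 = F, m17 = T

m1 = x4 XOR x1 = F XOR T = T
m2 = m1 XOR x3 = T XOR T = F
m4 = x3 XNOR m1 = T XNOR T = T
m5 = x3 XOR m2 = T XOR F = T
m6 = m2 XNOR m4 = F XNOR T = F
m9 = m5 AND m1 = T AND T = T
m11 = m6 XNOR x2 = F XNOR T = F
m12 = m11 XOR m6 = F XOR F = F
m17 = m4 AND m1 = T AND T = T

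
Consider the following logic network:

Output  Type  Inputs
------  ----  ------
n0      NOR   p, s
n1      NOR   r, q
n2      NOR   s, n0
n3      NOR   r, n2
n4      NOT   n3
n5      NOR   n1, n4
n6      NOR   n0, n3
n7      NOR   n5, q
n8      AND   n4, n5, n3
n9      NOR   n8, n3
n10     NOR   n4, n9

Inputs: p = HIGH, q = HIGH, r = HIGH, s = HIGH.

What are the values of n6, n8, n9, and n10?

n0 = p NOR s = HIGH NOR HIGH = LOW
n1 = r NOR q = HIGH NOR HIGH = LOW
n2 = s NOR n0 = HIGH NOR LOW = LOW
n3 = r NOR n2 = HIGH NOR LOW = LOW
n4 = NOT n3 = NOT LOW = HIGH
n5 = n1 NOR n4 = LOW NOR HIGH = LOW
n6 = n0 NOR n3 = LOW NOR LOW = HIGH
n8 = n4 AND n5 AND n3 = HIGH AND LOW AND LOW = LOW
n9 = n8 NOR n3 = LOW NOR LOW = HIGH
n10 = n4 NOR n9 = HIGH NOR HIGH = LOW

n6 = HIGH, n8 = LOW, n9 = HIGH, n10 = LOW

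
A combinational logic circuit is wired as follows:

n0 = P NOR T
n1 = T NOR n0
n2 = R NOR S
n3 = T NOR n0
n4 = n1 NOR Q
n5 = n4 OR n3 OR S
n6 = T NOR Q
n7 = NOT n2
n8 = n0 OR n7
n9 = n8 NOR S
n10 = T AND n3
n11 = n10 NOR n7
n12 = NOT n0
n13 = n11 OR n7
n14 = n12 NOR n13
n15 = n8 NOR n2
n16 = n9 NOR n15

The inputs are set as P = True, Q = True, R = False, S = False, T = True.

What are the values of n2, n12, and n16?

n2 = True, n12 = True, n16 = False

n0 = P NOR T = True NOR True = False
n2 = R NOR S = False NOR False = True
n7 = NOT n2 = NOT True = False
n8 = n0 OR n7 = False OR False = False
n9 = n8 NOR S = False NOR False = True
n12 = NOT n0 = NOT False = True
n15 = n8 NOR n2 = False NOR True = False
n16 = n9 NOR n15 = True NOR False = False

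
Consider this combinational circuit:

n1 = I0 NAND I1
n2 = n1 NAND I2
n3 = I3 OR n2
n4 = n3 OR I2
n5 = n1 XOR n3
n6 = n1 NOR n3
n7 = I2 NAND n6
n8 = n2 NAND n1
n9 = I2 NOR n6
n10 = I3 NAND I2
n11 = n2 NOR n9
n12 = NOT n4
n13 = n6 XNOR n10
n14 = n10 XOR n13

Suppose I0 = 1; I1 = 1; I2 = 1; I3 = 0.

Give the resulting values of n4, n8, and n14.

n4 = 1, n8 = 1, n14 = 1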